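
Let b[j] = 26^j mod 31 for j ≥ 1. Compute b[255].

b[1] = 26, b[2] = 25, b[3] = 30, b[4] = 5, b[5] = 6, b[6] = 1, b[7] = 26.
Since b[7] = b[1] = 26, the sequence is periodic with period 6.
So b[255] = b[1 + ((255-1) mod 6)] = b[3] = 30.

30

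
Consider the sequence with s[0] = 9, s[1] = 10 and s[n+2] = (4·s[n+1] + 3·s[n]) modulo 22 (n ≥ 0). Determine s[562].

1

We have s[0] = 9; s[1] = 10; s[2] = 1; s[3] = 12; s[4] = 7; s[5] = 20; s[6] = 13; s[7] = 2; s[8] = 3; s[9] = 18; s[10] = 15; s[11] = 4; s[12] = 17; s[13] = 14; s[14] = 19; s[15] = 8; s[16] = 1; s[17] = 6; s[18] = 5; s[19] = 16; s[20] = 13; s[21] = 12; s[22] = 21; s[23] = 10; s[24] = 15; s[25] = 2; s[26] = 9; s[27] = 20; s[28] = 19; s[29] = 4; s[30] = 7; s[31] = 18; s[32] = 5; s[33] = 8; s[34] = 3; s[35] = 14; s[36] = 21; s[37] = 16; s[38] = 17; s[39] = 6; s[40] = 9; s[41] = 10.
Since (s[40], s[41]) = (s[0], s[1]) = (9, 10) (two consecutive terms determine the rest), the sequence is periodic with period 40.
So s[562] = s[0 + ((562-0) mod 40)] = s[2] = 1.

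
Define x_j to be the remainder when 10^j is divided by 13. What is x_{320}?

We have x_0 = 1; x_1 = 10; x_2 = 9; x_3 = 12; x_4 = 3; x_5 = 4; x_6 = 1.
Since x_6 = x_0 = 1, the sequence is periodic with period 6.
(320 - 0) mod 6 = 2, so x_{320} = x_2 = 9.

9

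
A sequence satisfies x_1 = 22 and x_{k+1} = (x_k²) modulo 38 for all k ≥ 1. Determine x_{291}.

Listing terms: x_1 = 22; x_2 = 28; x_3 = 24; x_4 = 6; x_5 = 36; x_6 = 4; x_7 = 16; x_8 = 28.
Since x_8 = x_2 = 28, the sequence is eventually periodic: after a pre-period of length 1 it cycles with period 6.
For k ≥ 2, x_k depends only on (k - 2) mod 6. (291 - 2) mod 6 = 1, so x_{291} = x_3 = 24.

24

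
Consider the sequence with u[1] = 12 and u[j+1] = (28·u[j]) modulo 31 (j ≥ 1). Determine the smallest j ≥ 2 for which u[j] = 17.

u[1] = 12; u[2] = 26; u[3] = 15; u[4] = 17; u[5] = 11; u[6] = 29; u[7] = 6; u[8] = 13; u[9] = 23; u[10] = 24; u[11] = 21; u[12] = 30; u[13] = 3; u[14] = 22; u[15] = 27; u[16] = 12.
Since u[16] = u[1] = 12, the sequence is periodic with period 15.
The value 17 first appears (with j ≥ 2) at u[4].

4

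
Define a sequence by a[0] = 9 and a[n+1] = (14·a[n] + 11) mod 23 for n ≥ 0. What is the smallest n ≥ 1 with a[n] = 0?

5

We have a[0] = 9; a[1] = 22; a[2] = 20; a[3] = 15; a[4] = 14; a[5] = 0; a[6] = 11; a[7] = 4; a[8] = 21; a[9] = 6; a[10] = 3; a[11] = 7; a[12] = 17; a[13] = 19; a[14] = 1; a[15] = 2; a[16] = 16; a[17] = 5; a[18] = 12; a[19] = 18; a[20] = 10; a[21] = 13; a[22] = 9.
Since a[22] = a[0] = 9, the sequence is periodic with period 22.
The value 0 first appears (with n ≥ 1) at a[5].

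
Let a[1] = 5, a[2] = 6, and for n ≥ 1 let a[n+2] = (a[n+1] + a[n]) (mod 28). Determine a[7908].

Computing terms: a[1] = 5, a[2] = 6, a[3] = 11, a[4] = 17, a[5] = 0, a[6] = 17, a[7] = 17, a[8] = 6, a[9] = 23, a[10] = 1, a[11] = 24, a[12] = 25, a[13] = 21, a[14] = 18, a[15] = 11, a[16] = 1, a[17] = 12, a[18] = 13, a[19] = 25, a[20] = 10, a[21] = 7, a[22] = 17, a[23] = 24, a[24] = 13, a[25] = 9, a[26] = 22, a[27] = 3, a[28] = 25, a[29] = 0, a[30] = 25, a[31] = 25, a[32] = 22, a[33] = 19, a[34] = 13, a[35] = 4, a[36] = 17, a[37] = 21, a[38] = 10, a[39] = 3, a[40] = 13, a[41] = 16, a[42] = 1, a[43] = 17, a[44] = 18, a[45] = 7, a[46] = 25, a[47] = 4, a[48] = 1, a[49] = 5, a[50] = 6.
The sequence repeats with period 48.
(7908 - 1) mod 48 = 35, so a[7908] = a[36] = 17.

17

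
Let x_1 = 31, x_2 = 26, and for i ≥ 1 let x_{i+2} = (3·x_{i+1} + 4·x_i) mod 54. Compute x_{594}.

44

x_1 = 31, x_2 = 26, x_3 = 40, x_4 = 8, x_5 = 22, x_6 = 44, x_7 = 4, x_8 = 26, x_9 = 40.
Since (x_8, x_9) = (x_2, x_3) = (26, 40) (two consecutive terms determine the rest), the sequence is eventually periodic: after a pre-period of length 1 it cycles with period 6.
For i ≥ 2, x_i depends only on (i - 2) mod 6. (594 - 2) mod 6 = 4, so x_{594} = x_6 = 44.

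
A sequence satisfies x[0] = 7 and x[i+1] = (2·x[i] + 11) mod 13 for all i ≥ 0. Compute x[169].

We have x[0] = 7,  x[1] = 12,  x[2] = 9,  x[3] = 3,  x[4] = 4,  x[5] = 6,  x[6] = 10,  x[7] = 5,  x[8] = 8,  x[9] = 1,  x[10] = 0,  x[11] = 11,  x[12] = 7.
Since x[12] = x[0] = 7, the sequence is periodic with period 12.
So x[169] = x[0 + ((169-0) mod 12)] = x[1] = 12.

12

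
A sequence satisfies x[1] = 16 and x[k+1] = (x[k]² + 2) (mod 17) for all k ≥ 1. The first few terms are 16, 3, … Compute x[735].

Computing terms: x[1] = 16, x[2] = 3, x[3] = 11, x[4] = 4, x[5] = 1, x[6] = 3.
Since x[6] = x[2] = 3, the sequence is eventually periodic: after a pre-period of length 1 it cycles with period 4.
For k ≥ 2, x[k] depends only on (k - 2) mod 4. (735 - 2) mod 4 = 1, so x[735] = x[3] = 11.

11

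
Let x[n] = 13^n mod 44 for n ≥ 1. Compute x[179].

17

Computing terms: x[1] = 13, x[2] = 37, x[3] = 41, x[4] = 5, x[5] = 21, x[6] = 9, x[7] = 29, x[8] = 25, x[9] = 17, x[10] = 1, x[11] = 13.
The sequence repeats with period 10.
(179 - 1) mod 10 = 8, so x[179] = x[9] = 17.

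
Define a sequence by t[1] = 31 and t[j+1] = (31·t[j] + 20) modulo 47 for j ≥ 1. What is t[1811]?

39

t[1] = 31,  t[2] = 41,  t[3] = 22,  t[4] = 44,  t[5] = 21,  t[6] = 13,  t[7] = 0,  t[8] = 20,  t[9] = 29,  t[10] = 26,  t[11] = 27,  t[12] = 11,  t[13] = 32,  t[14] = 25,  t[15] = 43,  t[16] = 37,  t[17] = 39,  t[18] = 7,  t[19] = 2,  t[20] = 35,  t[21] = 24,  t[22] = 12,  t[23] = 16,  t[24] = 46,  t[25] = 36,  t[26] = 8,  t[27] = 33,  t[28] = 9,  t[29] = 17,  t[30] = 30,  t[31] = 10,  t[32] = 1,  t[33] = 4,  t[34] = 3,  t[35] = 19,  t[36] = 45,  t[37] = 5,  t[38] = 34,  t[39] = 40,  t[40] = 38,  t[41] = 23,  t[42] = 28,  t[43] = 42,  t[44] = 6,  t[45] = 18,  t[46] = 14,  t[47] = 31.
The sequence repeats with period 46.
(1811 - 1) mod 46 = 16, so t[1811] = t[17] = 39.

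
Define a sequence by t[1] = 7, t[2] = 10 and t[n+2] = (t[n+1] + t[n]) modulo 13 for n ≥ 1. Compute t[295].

6

We have t[1] = 7; t[2] = 10; t[3] = 4; t[4] = 1; t[5] = 5; t[6] = 6; t[7] = 11; t[8] = 4; t[9] = 2; t[10] = 6; t[11] = 8; t[12] = 1; t[13] = 9; t[14] = 10; t[15] = 6; t[16] = 3; t[17] = 9; t[18] = 12; t[19] = 8; t[20] = 7; t[21] = 2; t[22] = 9; t[23] = 11; t[24] = 7; t[25] = 5; t[26] = 12; t[27] = 4; t[28] = 3; t[29] = 7; t[30] = 10.
Since (t[29], t[30]) = (t[1], t[2]) = (7, 10) (two consecutive terms determine the rest), the sequence is periodic with period 28.
So t[295] = t[1 + ((295-1) mod 28)] = t[15] = 6.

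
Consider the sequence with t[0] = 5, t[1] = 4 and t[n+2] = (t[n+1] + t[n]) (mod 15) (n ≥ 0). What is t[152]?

11

t[0] = 5,  t[1] = 4,  t[2] = 9,  t[3] = 13,  t[4] = 7,  t[5] = 5,  t[6] = 12,  t[7] = 2,  t[8] = 14,  t[9] = 1,  t[10] = 0,  t[11] = 1,  t[12] = 1,  t[13] = 2,  t[14] = 3,  t[15] = 5,  t[16] = 8,  t[17] = 13,  t[18] = 6,  t[19] = 4,  t[20] = 10,  t[21] = 14,  t[22] = 9,  t[23] = 8,  t[24] = 2,  t[25] = 10,  t[26] = 12,  t[27] = 7,  t[28] = 4,  t[29] = 11,  t[30] = 0,  t[31] = 11,  t[32] = 11,  t[33] = 7,  t[34] = 3,  t[35] = 10,  t[36] = 13,  t[37] = 8,  t[38] = 6,  t[39] = 14,  t[40] = 5,  t[41] = 4.
Since (t[40], t[41]) = (t[0], t[1]) = (5, 4) (two consecutive terms determine the rest), the sequence is periodic with period 40.
So t[152] = t[0 + ((152-0) mod 40)] = t[32] = 11.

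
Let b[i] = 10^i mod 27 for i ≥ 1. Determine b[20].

Listing terms: b[1] = 10; b[2] = 19; b[3] = 1; b[4] = 10.
The sequence repeats with period 3.
So b[20] = b[1 + ((20-1) mod 3)] = b[2] = 19.

19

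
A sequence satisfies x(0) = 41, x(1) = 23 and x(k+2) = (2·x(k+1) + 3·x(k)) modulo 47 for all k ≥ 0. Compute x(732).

Listing terms: x(0) = 41, x(1) = 23, x(2) = 28, x(3) = 31, x(4) = 5, x(5) = 9, x(6) = 33, x(7) = 46, x(8) = 3, x(9) = 3, x(10) = 15, x(11) = 39, x(12) = 29, x(13) = 34, x(14) = 14, x(15) = 36, x(16) = 20, x(17) = 7, x(18) = 27, x(19) = 28, x(20) = 43, x(21) = 29, x(22) = 46, x(23) = 38, x(24) = 26, x(25) = 25, x(26) = 34, x(27) = 2, x(28) = 12, x(29) = 30, x(30) = 2, x(31) = 0, x(32) = 6, x(33) = 12, x(34) = 42, x(35) = 26, x(36) = 37, x(37) = 11, x(38) = 39, x(39) = 17, x(40) = 10, x(41) = 24, x(42) = 31, x(43) = 40, x(44) = 32, x(45) = 43, x(46) = 41, x(47) = 23.
The sequence repeats with period 46.
(732 - 0) mod 46 = 42, so x(732) = x(42) = 31.

31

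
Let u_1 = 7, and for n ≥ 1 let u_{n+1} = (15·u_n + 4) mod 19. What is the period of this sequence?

Computing terms: u_1 = 7, u_2 = 14, u_3 = 5, u_4 = 3, u_5 = 11, u_6 = 17, u_7 = 12, u_8 = 13, u_9 = 9, u_{10} = 6, u_{11} = 18, u_{12} = 8, u_{13} = 10, u_{14} = 2, u_{15} = 15, u_{16} = 1, u_{17} = 0, u_{18} = 4, u_{19} = 7.
Since u_{19} = u_1 = 7, the sequence is periodic with period 18.

18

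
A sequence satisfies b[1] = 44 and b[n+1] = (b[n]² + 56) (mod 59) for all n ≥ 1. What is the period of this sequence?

11

We have b[1] = 44, b[2] = 45, b[3] = 16, b[4] = 17, b[5] = 50, b[6] = 19, b[7] = 4, b[8] = 13, b[9] = 48, b[10] = 0, b[11] = 56, b[12] = 6, b[13] = 33, b[14] = 24, b[15] = 42, b[16] = 50.
Since b[16] = b[5] = 50, the sequence is eventually periodic: after a pre-period of length 4 it cycles with period 11.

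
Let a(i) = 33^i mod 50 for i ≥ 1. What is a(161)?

Listing terms: a(1) = 33,  a(2) = 39,  a(3) = 37,  a(4) = 21,  a(5) = 43,  a(6) = 19,  a(7) = 27,  a(8) = 41,  a(9) = 3,  a(10) = 49,  a(11) = 17,  a(12) = 11,  a(13) = 13,  a(14) = 29,  a(15) = 7,  a(16) = 31,  a(17) = 23,  a(18) = 9,  a(19) = 47,  a(20) = 1,  a(21) = 33.
The sequence repeats with period 20.
So a(161) = a(1 + ((161-1) mod 20)) = a(1) = 33.

33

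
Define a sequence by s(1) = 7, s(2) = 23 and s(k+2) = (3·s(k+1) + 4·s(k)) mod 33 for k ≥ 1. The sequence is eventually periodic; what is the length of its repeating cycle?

10

We have s(1) = 7,  s(2) = 23,  s(3) = 31,  s(4) = 20,  s(5) = 19,  s(6) = 5,  s(7) = 25,  s(8) = 29,  s(9) = 22,  s(10) = 17,  s(11) = 7,  s(12) = 23.
The sequence repeats with period 10.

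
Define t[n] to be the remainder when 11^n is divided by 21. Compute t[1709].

2

We have t[0] = 1,  t[1] = 11,  t[2] = 16,  t[3] = 8,  t[4] = 4,  t[5] = 2,  t[6] = 1.
Since t[6] = t[0] = 1, the sequence is periodic with period 6.
(1709 - 0) mod 6 = 5, so t[1709] = t[5] = 2.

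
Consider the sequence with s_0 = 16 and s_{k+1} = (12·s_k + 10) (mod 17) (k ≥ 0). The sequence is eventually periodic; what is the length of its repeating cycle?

16

Listing terms: s_0 = 16, s_1 = 15, s_2 = 3, s_3 = 12, s_4 = 1, s_5 = 5, s_6 = 2, s_7 = 0, s_8 = 10, s_9 = 11, s_{10} = 6, s_{11} = 14, s_{12} = 8, s_{13} = 4, s_{14} = 7, s_{15} = 9, s_{16} = 16.
The sequence repeats with period 16.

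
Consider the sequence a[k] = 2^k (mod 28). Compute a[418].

We have a[0] = 1; a[1] = 2; a[2] = 4; a[3] = 8; a[4] = 16; a[5] = 4.
Since a[5] = a[2] = 4, the sequence is eventually periodic: after a pre-period of length 2 it cycles with period 3.
For k ≥ 2, a[k] depends only on (k - 2) mod 3. (418 - 2) mod 3 = 2, so a[418] = a[4] = 16.

16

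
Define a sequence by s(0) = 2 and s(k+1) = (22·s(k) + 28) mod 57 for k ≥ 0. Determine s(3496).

9

Computing terms: s(0) = 2,  s(1) = 15,  s(2) = 16,  s(3) = 38,  s(4) = 9,  s(5) = 55,  s(6) = 41,  s(7) = 18,  s(8) = 25,  s(9) = 8,  s(10) = 33,  s(11) = 13,  s(12) = 29,  s(13) = 39,  s(14) = 31,  s(15) = 26,  s(16) = 30,  s(17) = 4,  s(18) = 2.
The sequence repeats with period 18.
(3496 - 0) mod 18 = 4, so s(3496) = s(4) = 9.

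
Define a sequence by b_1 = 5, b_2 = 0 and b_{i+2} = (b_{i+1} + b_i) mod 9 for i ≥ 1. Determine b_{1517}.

b_1 = 5, b_2 = 0, b_3 = 5, b_4 = 5, b_5 = 1, b_6 = 6, b_7 = 7, b_8 = 4, b_9 = 2, b_{10} = 6, b_{11} = 8, b_{12} = 5, b_{13} = 4, b_{14} = 0, b_{15} = 4, b_{16} = 4, b_{17} = 8, b_{18} = 3, b_{19} = 2, b_{20} = 5, b_{21} = 7, b_{22} = 3, b_{23} = 1, b_{24} = 4, b_{25} = 5, b_{26} = 0.
The sequence repeats with period 24.
(1517 - 1) mod 24 = 4, so b_{1517} = b_5 = 1.

1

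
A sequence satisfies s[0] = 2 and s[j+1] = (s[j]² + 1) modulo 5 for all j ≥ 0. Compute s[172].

Listing terms: s[0] = 2; s[1] = 0; s[2] = 1; s[3] = 2.
Since s[3] = s[0] = 2, the sequence is periodic with period 3.
So s[172] = s[0 + ((172-0) mod 3)] = s[1] = 0.

0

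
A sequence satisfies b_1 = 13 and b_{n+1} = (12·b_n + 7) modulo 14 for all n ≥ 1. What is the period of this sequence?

6

We have b_1 = 13; b_2 = 9; b_3 = 3; b_4 = 1; b_5 = 5; b_6 = 11; b_7 = 13.
Since b_7 = b_1 = 13, the sequence is periodic with period 6.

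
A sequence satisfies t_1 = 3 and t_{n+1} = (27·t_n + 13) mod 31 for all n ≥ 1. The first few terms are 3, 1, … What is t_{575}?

Computing terms: t_1 = 3,  t_2 = 1,  t_3 = 9,  t_4 = 8,  t_5 = 12,  t_6 = 27,  t_7 = 29,  t_8 = 21,  t_9 = 22,  t_{10} = 18,  t_{11} = 3.
Since t_{11} = t_1 = 3, the sequence is periodic with period 10.
So t_{575} = t_{1 + ((575-1) mod 10)} = t_5 = 12.

12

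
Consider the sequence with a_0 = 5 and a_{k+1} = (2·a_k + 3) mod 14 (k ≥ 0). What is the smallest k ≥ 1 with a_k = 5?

3

Computing terms: a_0 = 5; a_1 = 13; a_2 = 1; a_3 = 5.
The sequence repeats with period 3.
The value 5 next appears (with k ≥ 1) at a_3.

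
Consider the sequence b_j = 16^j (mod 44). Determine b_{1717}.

36

b_1 = 16; b_2 = 36; b_3 = 4; b_4 = 20; b_5 = 12; b_6 = 16.
Since b_6 = b_1 = 16, the sequence is periodic with period 5.
So b_{1717} = b_{1 + ((1717-1) mod 5)} = b_2 = 36.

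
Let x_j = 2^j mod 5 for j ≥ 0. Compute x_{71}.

3

x_0 = 1; x_1 = 2; x_2 = 4; x_3 = 3; x_4 = 1.
Since x_4 = x_0 = 1, the sequence is periodic with period 4.
(71 - 0) mod 4 = 3, so x_{71} = x_3 = 3.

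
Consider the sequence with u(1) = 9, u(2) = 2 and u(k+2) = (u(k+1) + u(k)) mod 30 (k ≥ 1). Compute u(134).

Listing terms: u(1) = 9; u(2) = 2; u(3) = 11; u(4) = 13; u(5) = 24; u(6) = 7; u(7) = 1; u(8) = 8; u(9) = 9; u(10) = 17; u(11) = 26; u(12) = 13; u(13) = 9; u(14) = 22; u(15) = 1; u(16) = 23; u(17) = 24; u(18) = 17; u(19) = 11; u(20) = 28; u(21) = 9; u(22) = 7; u(23) = 16; u(24) = 23; u(25) = 9; u(26) = 2.
The sequence repeats with period 24.
So u(134) = u(1 + ((134-1) mod 24)) = u(14) = 22.

22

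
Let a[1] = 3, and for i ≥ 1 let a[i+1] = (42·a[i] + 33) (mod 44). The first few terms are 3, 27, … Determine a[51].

3

Computing terms: a[1] = 3, a[2] = 27, a[3] = 23, a[4] = 31, a[5] = 15, a[6] = 3.
Since a[6] = a[1] = 3, the sequence is periodic with period 5.
(51 - 1) mod 5 = 0, so a[51] = a[1] = 3.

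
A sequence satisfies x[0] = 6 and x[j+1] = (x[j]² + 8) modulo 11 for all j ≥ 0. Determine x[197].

8

We have x[0] = 6; x[1] = 0; x[2] = 8; x[3] = 6.
Since x[3] = x[0] = 6, the sequence is periodic with period 3.
(197 - 0) mod 3 = 2, so x[197] = x[2] = 8.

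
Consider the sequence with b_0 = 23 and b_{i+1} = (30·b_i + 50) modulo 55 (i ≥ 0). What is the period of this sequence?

10

Listing terms: b_0 = 23,  b_1 = 25,  b_2 = 30,  b_3 = 15,  b_4 = 5,  b_5 = 35,  b_6 = 0,  b_7 = 50,  b_8 = 10,  b_9 = 20,  b_{10} = 45,  b_{11} = 25.
Since b_{11} = b_1 = 25, the sequence is eventually periodic: after a pre-period of length 1 it cycles with period 10.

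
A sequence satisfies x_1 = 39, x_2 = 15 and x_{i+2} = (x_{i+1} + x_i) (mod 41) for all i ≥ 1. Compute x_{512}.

5

Computing terms: x_1 = 39,  x_2 = 15,  x_3 = 13,  x_4 = 28,  x_5 = 0,  x_6 = 28,  x_7 = 28,  x_8 = 15,  x_9 = 2,  x_{10} = 17,  x_{11} = 19,  x_{12} = 36,  x_{13} = 14,  x_{14} = 9,  x_{15} = 23,  x_{16} = 32,  x_{17} = 14,  x_{18} = 5,  x_{19} = 19,  x_{20} = 24,  x_{21} = 2,  x_{22} = 26,  x_{23} = 28,  x_{24} = 13,  x_{25} = 0,  x_{26} = 13,  x_{27} = 13,  x_{28} = 26,  x_{29} = 39,  x_{30} = 24,  x_{31} = 22,  x_{32} = 5,  x_{33} = 27,  x_{34} = 32,  x_{35} = 18,  x_{36} = 9,  x_{37} = 27,  x_{38} = 36,  x_{39} = 22,  x_{40} = 17,  x_{41} = 39,  x_{42} = 15.
The sequence repeats with period 40.
So x_{512} = x_{1 + ((512-1) mod 40)} = x_{32} = 5.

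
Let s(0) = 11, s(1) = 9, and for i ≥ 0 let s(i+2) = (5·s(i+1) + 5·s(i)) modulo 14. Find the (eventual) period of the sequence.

24

s(0) = 11,  s(1) = 9,  s(2) = 2,  s(3) = 13,  s(4) = 5,  s(5) = 6,  s(6) = 13,  s(7) = 11,  s(8) = 8,  s(9) = 11,  s(10) = 11,  s(11) = 12,  s(12) = 3,  s(13) = 5,  s(14) = 12,  s(15) = 1,  s(16) = 9,  s(17) = 8,  s(18) = 1,  s(19) = 3,  s(20) = 6,  s(21) = 3,  s(22) = 3,  s(23) = 2,  s(24) = 11,  s(25) = 9.
Since (s(24), s(25)) = (s(0), s(1)) = (11, 9) (two consecutive terms determine the rest), the sequence is periodic with period 24.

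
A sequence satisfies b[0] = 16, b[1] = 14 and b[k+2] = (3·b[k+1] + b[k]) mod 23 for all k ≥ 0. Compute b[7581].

3

Listing terms: b[0] = 16,  b[1] = 14,  b[2] = 12,  b[3] = 4,  b[4] = 1,  b[5] = 7,  b[6] = 22,  b[7] = 4,  b[8] = 11,  b[9] = 14,  b[10] = 7,  b[11] = 12,  b[12] = 20,  b[13] = 3,  b[14] = 6,  b[15] = 21,  b[16] = 0,  b[17] = 21,  b[18] = 17,  b[19] = 3,  b[20] = 3,  b[21] = 12,  b[22] = 16,  b[23] = 14.
Since (b[22], b[23]) = (b[0], b[1]) = (16, 14) (two consecutive terms determine the rest), the sequence is periodic with period 22.
(7581 - 0) mod 22 = 13, so b[7581] = b[13] = 3.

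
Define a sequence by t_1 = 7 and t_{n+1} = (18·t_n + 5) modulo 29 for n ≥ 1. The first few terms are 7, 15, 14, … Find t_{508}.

Listing terms: t_1 = 7; t_2 = 15; t_3 = 14; t_4 = 25; t_5 = 20; t_6 = 17; t_7 = 21; t_8 = 6; t_9 = 26; t_{10} = 9; t_{11} = 22; t_{12} = 24; t_{13} = 2; t_{14} = 12; t_{15} = 18; t_{16} = 10; t_{17} = 11; t_{18} = 0; t_{19} = 5; t_{20} = 8; t_{21} = 4; t_{22} = 19; t_{23} = 28; t_{24} = 16; t_{25} = 3; t_{26} = 1; t_{27} = 23; t_{28} = 13; t_{29} = 7.
Since t_{29} = t_1 = 7, the sequence is periodic with period 28.
(508 - 1) mod 28 = 3, so t_{508} = t_4 = 25.

25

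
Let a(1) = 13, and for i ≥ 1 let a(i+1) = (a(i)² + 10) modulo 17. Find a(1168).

Listing terms: a(1) = 13, a(2) = 9, a(3) = 6, a(4) = 12, a(5) = 1, a(6) = 11, a(7) = 12.
Since a(7) = a(4) = 12, the sequence is eventually periodic: after a pre-period of length 3 it cycles with period 3.
For i ≥ 4, a(i) depends only on (i - 4) mod 3. (1168 - 4) mod 3 = 0, so a(1168) = a(4) = 12.

12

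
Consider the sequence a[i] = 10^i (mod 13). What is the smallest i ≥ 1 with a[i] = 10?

1

We have a[0] = 1, a[1] = 10, a[2] = 9, a[3] = 12, a[4] = 3, a[5] = 4, a[6] = 1.
The sequence repeats with period 6.
The value 10 first appears (with i ≥ 1) at a[1].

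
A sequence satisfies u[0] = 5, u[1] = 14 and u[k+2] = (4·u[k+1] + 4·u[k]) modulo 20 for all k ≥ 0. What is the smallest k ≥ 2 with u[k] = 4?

We have u[0] = 5,  u[1] = 14,  u[2] = 16,  u[3] = 0,  u[4] = 4,  u[5] = 16,  u[6] = 0.
Since (u[5], u[6]) = (u[2], u[3]) = (16, 0) (two consecutive terms determine the rest), the sequence is eventually periodic: after a pre-period of length 2 it cycles with period 3.
The value 4 first appears (with k ≥ 2) at u[4].

4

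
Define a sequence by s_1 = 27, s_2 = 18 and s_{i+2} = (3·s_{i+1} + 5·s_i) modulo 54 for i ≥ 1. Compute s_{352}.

9

We have s_1 = 27,  s_2 = 18,  s_3 = 27,  s_4 = 9,  s_5 = 0,  s_6 = 45,  s_7 = 27,  s_8 = 36,  s_9 = 27,  s_{10} = 45,  s_{11} = 0,  s_{12} = 9,  s_{13} = 27,  s_{14} = 18.
The sequence repeats with period 12.
(352 - 1) mod 12 = 3, so s_{352} = s_4 = 9.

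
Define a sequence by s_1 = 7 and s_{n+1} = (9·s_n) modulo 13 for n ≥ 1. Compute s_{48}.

8

We have s_1 = 7; s_2 = 11; s_3 = 8; s_4 = 7.
The sequence repeats with period 3.
So s_{48} = s_{1 + ((48-1) mod 3)} = s_3 = 8.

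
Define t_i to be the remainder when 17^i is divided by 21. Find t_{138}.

Listing terms: t_0 = 1; t_1 = 17; t_2 = 16; t_3 = 20; t_4 = 4; t_5 = 5; t_6 = 1.
Since t_6 = t_0 = 1, the sequence is periodic with period 6.
So t_{138} = t_{0 + ((138-0) mod 6)} = t_0 = 1.

1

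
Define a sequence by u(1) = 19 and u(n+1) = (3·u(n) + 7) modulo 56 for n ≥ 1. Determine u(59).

55

We have u(1) = 19,  u(2) = 8,  u(3) = 31,  u(4) = 44,  u(5) = 27,  u(6) = 32,  u(7) = 47,  u(8) = 36,  u(9) = 3,  u(10) = 16,  u(11) = 55,  u(12) = 4,  u(13) = 19.
The sequence repeats with period 12.
(59 - 1) mod 12 = 10, so u(59) = u(11) = 55.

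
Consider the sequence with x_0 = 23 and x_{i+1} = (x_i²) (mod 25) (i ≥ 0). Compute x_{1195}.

6

Listing terms: x_0 = 23,  x_1 = 4,  x_2 = 16,  x_3 = 6,  x_4 = 11,  x_5 = 21,  x_6 = 16.
Since x_6 = x_2 = 16, the sequence is eventually periodic: after a pre-period of length 2 it cycles with period 4.
For i ≥ 2, x_i depends only on (i - 2) mod 4. (1195 - 2) mod 4 = 1, so x_{1195} = x_3 = 6.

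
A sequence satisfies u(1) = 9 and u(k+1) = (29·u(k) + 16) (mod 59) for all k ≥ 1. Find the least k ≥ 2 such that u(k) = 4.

28

u(1) = 9; u(2) = 41; u(3) = 25; u(4) = 33; u(5) = 29; u(6) = 31; u(7) = 30; u(8) = 1; u(9) = 45; u(10) = 23; u(11) = 34; u(12) = 58; u(13) = 46; u(14) = 52; u(15) = 49; u(16) = 21; u(17) = 35; u(18) = 28; u(19) = 2; u(20) = 15; u(21) = 38; u(22) = 56; u(23) = 47; u(24) = 22; u(25) = 5; u(26) = 43; u(27) = 24; u(28) = 4; u(29) = 14; u(30) = 9.
Since u(30) = u(1) = 9, the sequence is periodic with period 29.
The value 4 first appears (with k ≥ 2) at u(28).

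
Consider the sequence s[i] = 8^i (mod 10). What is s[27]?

s[1] = 8, s[2] = 4, s[3] = 2, s[4] = 6, s[5] = 8.
The sequence repeats with period 4.
(27 - 1) mod 4 = 2, so s[27] = s[3] = 2.

2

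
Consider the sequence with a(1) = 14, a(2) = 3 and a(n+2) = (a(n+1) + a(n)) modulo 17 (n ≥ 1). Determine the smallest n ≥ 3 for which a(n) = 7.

We have a(1) = 14, a(2) = 3, a(3) = 0, a(4) = 3, a(5) = 3, a(6) = 6, a(7) = 9, a(8) = 15, a(9) = 7, a(10) = 5, a(11) = 12, a(12) = 0, a(13) = 12, a(14) = 12, a(15) = 7, a(16) = 2, a(17) = 9, a(18) = 11, a(19) = 3, a(20) = 14, a(21) = 0, a(22) = 14, a(23) = 14, a(24) = 11, a(25) = 8, a(26) = 2, a(27) = 10, a(28) = 12, a(29) = 5, a(30) = 0, a(31) = 5, a(32) = 5, a(33) = 10, a(34) = 15, a(35) = 8, a(36) = 6, a(37) = 14, a(38) = 3.
Since (a(37), a(38)) = (a(1), a(2)) = (14, 3) (two consecutive terms determine the rest), the sequence is periodic with period 36.
The value 7 first appears (with n ≥ 3) at a(9).

9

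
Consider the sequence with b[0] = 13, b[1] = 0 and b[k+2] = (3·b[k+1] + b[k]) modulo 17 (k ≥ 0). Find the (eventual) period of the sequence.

16

Listing terms: b[0] = 13, b[1] = 0, b[2] = 13, b[3] = 5, b[4] = 11, b[5] = 4, b[6] = 6, b[7] = 5, b[8] = 4, b[9] = 0, b[10] = 4, b[11] = 12, b[12] = 6, b[13] = 13, b[14] = 11, b[15] = 12, b[16] = 13, b[17] = 0.
Since (b[16], b[17]) = (b[0], b[1]) = (13, 0) (two consecutive terms determine the rest), the sequence is periodic with period 16.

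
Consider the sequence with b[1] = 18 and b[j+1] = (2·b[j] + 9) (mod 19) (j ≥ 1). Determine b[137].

13

Listing terms: b[1] = 18, b[2] = 7, b[3] = 4, b[4] = 17, b[5] = 5, b[6] = 0, b[7] = 9, b[8] = 8, b[9] = 6, b[10] = 2, b[11] = 13, b[12] = 16, b[13] = 3, b[14] = 15, b[15] = 1, b[16] = 11, b[17] = 12, b[18] = 14, b[19] = 18.
The sequence repeats with period 18.
(137 - 1) mod 18 = 10, so b[137] = b[11] = 13.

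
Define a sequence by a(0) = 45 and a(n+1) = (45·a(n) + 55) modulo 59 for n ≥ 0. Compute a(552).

15

Computing terms: a(0) = 45; a(1) = 15; a(2) = 22; a(3) = 42; a(4) = 57; a(5) = 24; a(6) = 14; a(7) = 36; a(8) = 23; a(9) = 28; a(10) = 17; a(11) = 53; a(12) = 21; a(13) = 56; a(14) = 38; a(15) = 54; a(16) = 7; a(17) = 16; a(18) = 8; a(19) = 2; a(20) = 27; a(21) = 31; a(22) = 34; a(23) = 51; a(24) = 49; a(25) = 18; a(26) = 39; a(27) = 40; a(28) = 26; a(29) = 45.
The sequence repeats with period 29.
(552 - 0) mod 29 = 1, so a(552) = a(1) = 15.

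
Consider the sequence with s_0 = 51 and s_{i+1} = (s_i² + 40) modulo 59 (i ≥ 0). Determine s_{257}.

We have s_0 = 51,  s_1 = 45,  s_2 = 0,  s_3 = 40,  s_4 = 47,  s_5 = 7,  s_6 = 30,  s_7 = 55,  s_8 = 56,  s_9 = 49,  s_{10} = 22,  s_{11} = 52,  s_{12} = 30.
Since s_{12} = s_6 = 30, the sequence is eventually periodic: after a pre-period of length 6 it cycles with period 6.
For i ≥ 6, s_i depends only on (i - 6) mod 6. (257 - 6) mod 6 = 5, so s_{257} = s_{11} = 52.

52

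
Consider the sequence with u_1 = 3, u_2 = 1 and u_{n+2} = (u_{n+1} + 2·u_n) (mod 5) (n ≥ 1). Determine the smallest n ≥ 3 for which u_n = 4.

4

u_1 = 3,  u_2 = 1,  u_3 = 2,  u_4 = 4,  u_5 = 3,  u_6 = 1.
Since (u_5, u_6) = (u_1, u_2) = (3, 1) (two consecutive terms determine the rest), the sequence is periodic with period 4.
The value 4 first appears (with n ≥ 3) at u_4.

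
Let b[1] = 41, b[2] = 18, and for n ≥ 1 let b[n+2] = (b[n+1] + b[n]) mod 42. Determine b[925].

Listing terms: b[1] = 41,  b[2] = 18,  b[3] = 17,  b[4] = 35,  b[5] = 10,  b[6] = 3,  b[7] = 13,  b[8] = 16,  b[9] = 29,  b[10] = 3,  b[11] = 32,  b[12] = 35,  b[13] = 25,  b[14] = 18,  b[15] = 1,  b[16] = 19,  b[17] = 20,  b[18] = 39,  b[19] = 17,  b[20] = 14,  b[21] = 31,  b[22] = 3,  b[23] = 34,  b[24] = 37,  b[25] = 29,  b[26] = 24,  b[27] = 11,  b[28] = 35,  b[29] = 4,  b[30] = 39,  b[31] = 1,  b[32] = 40,  b[33] = 41,  b[34] = 39,  b[35] = 38,  b[36] = 35,  b[37] = 31,  b[38] = 24,  b[39] = 13,  b[40] = 37,  b[41] = 8,  b[42] = 3,  b[43] = 11,  b[44] = 14,  b[45] = 25,  b[46] = 39,  b[47] = 22,  b[48] = 19,  b[49] = 41,  b[50] = 18.
Since (b[49], b[50]) = (b[1], b[2]) = (41, 18) (two consecutive terms determine the rest), the sequence is periodic with period 48.
So b[925] = b[1 + ((925-1) mod 48)] = b[13] = 25.

25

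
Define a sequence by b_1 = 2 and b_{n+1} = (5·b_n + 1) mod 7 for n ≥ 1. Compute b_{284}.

4

Listing terms: b_1 = 2,  b_2 = 4,  b_3 = 0,  b_4 = 1,  b_5 = 6,  b_6 = 3,  b_7 = 2.
Since b_7 = b_1 = 2, the sequence is periodic with period 6.
So b_{284} = b_{1 + ((284-1) mod 6)} = b_2 = 4.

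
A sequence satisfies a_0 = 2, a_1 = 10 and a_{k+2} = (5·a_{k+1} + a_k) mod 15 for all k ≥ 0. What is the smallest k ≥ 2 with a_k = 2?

6

Listing terms: a_0 = 2; a_1 = 10; a_2 = 7; a_3 = 0; a_4 = 7; a_5 = 5; a_6 = 2; a_7 = 0; a_8 = 2; a_9 = 10.
Since (a_8, a_9) = (a_0, a_1) = (2, 10) (two consecutive terms determine the rest), the sequence is periodic with period 8.
The value 2 first appears (with k ≥ 2) at a_6.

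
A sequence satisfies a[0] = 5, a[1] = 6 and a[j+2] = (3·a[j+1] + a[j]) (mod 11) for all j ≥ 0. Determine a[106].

a[0] = 5; a[1] = 6; a[2] = 1; a[3] = 9; a[4] = 6; a[5] = 5; a[6] = 10; a[7] = 2; a[8] = 5; a[9] = 6.
Since (a[8], a[9]) = (a[0], a[1]) = (5, 6) (two consecutive terms determine the rest), the sequence is periodic with period 8.
So a[106] = a[0 + ((106-0) mod 8)] = a[2] = 1.

1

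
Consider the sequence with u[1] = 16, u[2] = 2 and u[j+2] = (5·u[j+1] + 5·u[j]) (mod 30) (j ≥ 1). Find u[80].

20

Computing terms: u[1] = 16, u[2] = 2, u[3] = 0, u[4] = 10, u[5] = 20, u[6] = 0, u[7] = 10.
Since (u[6], u[7]) = (u[3], u[4]) = (0, 10) (two consecutive terms determine the rest), the sequence is eventually periodic: after a pre-period of length 2 it cycles with period 3.
For j ≥ 3, u[j] depends only on (j - 3) mod 3. (80 - 3) mod 3 = 2, so u[80] = u[5] = 20.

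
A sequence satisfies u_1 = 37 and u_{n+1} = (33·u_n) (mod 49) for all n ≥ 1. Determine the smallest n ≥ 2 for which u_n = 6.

6

We have u_1 = 37, u_2 = 45, u_3 = 15, u_4 = 5, u_5 = 18, u_6 = 6, u_7 = 2, u_8 = 17, u_9 = 22, u_{10} = 40, u_{11} = 46, u_{12} = 48, u_{13} = 16, u_{14} = 38, u_{15} = 29, u_{16} = 26, u_{17} = 25, u_{18} = 41, u_{19} = 30, u_{20} = 10, u_{21} = 36, u_{22} = 12, u_{23} = 4, u_{24} = 34, u_{25} = 44, u_{26} = 31, u_{27} = 43, u_{28} = 47, u_{29} = 32, u_{30} = 27, u_{31} = 9, u_{32} = 3, u_{33} = 1, u_{34} = 33, u_{35} = 11, u_{36} = 20, u_{37} = 23, u_{38} = 24, u_{39} = 8, u_{40} = 19, u_{41} = 39, u_{42} = 13, u_{43} = 37.
Since u_{43} = u_1 = 37, the sequence is periodic with period 42.
The value 6 first appears (with n ≥ 2) at u_6.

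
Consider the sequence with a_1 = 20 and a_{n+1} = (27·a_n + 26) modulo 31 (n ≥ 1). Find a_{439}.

10

We have a_1 = 20; a_2 = 8; a_3 = 25; a_4 = 19; a_5 = 12; a_6 = 9; a_7 = 21; a_8 = 4; a_9 = 10; a_{10} = 17; a_{11} = 20.
Since a_{11} = a_1 = 20, the sequence is periodic with period 10.
So a_{439} = a_{1 + ((439-1) mod 10)} = a_9 = 10.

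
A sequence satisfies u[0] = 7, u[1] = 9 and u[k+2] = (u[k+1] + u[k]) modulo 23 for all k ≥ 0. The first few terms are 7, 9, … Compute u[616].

3

Computing terms: u[0] = 7, u[1] = 9, u[2] = 16, u[3] = 2, u[4] = 18, u[5] = 20, u[6] = 15, u[7] = 12, u[8] = 4, u[9] = 16, u[10] = 20, u[11] = 13, u[12] = 10, u[13] = 0, u[14] = 10, u[15] = 10, u[16] = 20, u[17] = 7, u[18] = 4, u[19] = 11, u[20] = 15, u[21] = 3, u[22] = 18, u[23] = 21, u[24] = 16, u[25] = 14, u[26] = 7, u[27] = 21, u[28] = 5, u[29] = 3, u[30] = 8, u[31] = 11, u[32] = 19, u[33] = 7, u[34] = 3, u[35] = 10, u[36] = 13, u[37] = 0, u[38] = 13, u[39] = 13, u[40] = 3, u[41] = 16, u[42] = 19, u[43] = 12, u[44] = 8, u[45] = 20, u[46] = 5, u[47] = 2, u[48] = 7, u[49] = 9.
Since (u[48], u[49]) = (u[0], u[1]) = (7, 9) (two consecutive terms determine the rest), the sequence is periodic with period 48.
(616 - 0) mod 48 = 40, so u[616] = u[40] = 3.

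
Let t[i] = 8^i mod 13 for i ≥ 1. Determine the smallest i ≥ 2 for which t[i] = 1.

Computing terms: t[1] = 8; t[2] = 12; t[3] = 5; t[4] = 1; t[5] = 8.
The sequence repeats with period 4.
The value 1 first appears (with i ≥ 2) at t[4].

4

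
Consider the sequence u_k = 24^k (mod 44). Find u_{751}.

We have u_1 = 24, u_2 = 4, u_3 = 8, u_4 = 16, u_5 = 32, u_6 = 20, u_7 = 40, u_8 = 36, u_9 = 28, u_{10} = 12, u_{11} = 24.
Since u_{11} = u_1 = 24, the sequence is periodic with period 10.
(751 - 1) mod 10 = 0, so u_{751} = u_1 = 24.

24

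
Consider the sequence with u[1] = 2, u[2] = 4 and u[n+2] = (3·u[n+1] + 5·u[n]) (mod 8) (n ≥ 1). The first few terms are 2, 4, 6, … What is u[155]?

0

Computing terms: u[1] = 2; u[2] = 4; u[3] = 6; u[4] = 6; u[5] = 0; u[6] = 6; u[7] = 2; u[8] = 4.
The sequence repeats with period 6.
So u[155] = u[1 + ((155-1) mod 6)] = u[5] = 0.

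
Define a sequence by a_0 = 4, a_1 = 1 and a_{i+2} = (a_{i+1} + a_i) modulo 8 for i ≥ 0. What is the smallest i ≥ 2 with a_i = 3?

We have a_0 = 4, a_1 = 1, a_2 = 5, a_3 = 6, a_4 = 3, a_5 = 1, a_6 = 4, a_7 = 5, a_8 = 1, a_9 = 6, a_{10} = 7, a_{11} = 5, a_{12} = 4, a_{13} = 1.
The sequence repeats with period 12.
The value 3 first appears (with i ≥ 2) at a_4.

4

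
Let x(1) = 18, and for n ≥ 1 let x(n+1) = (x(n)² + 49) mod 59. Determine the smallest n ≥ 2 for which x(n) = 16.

7

x(1) = 18,  x(2) = 19,  x(3) = 56,  x(4) = 58,  x(5) = 50,  x(6) = 12,  x(7) = 16,  x(8) = 10,  x(9) = 31,  x(10) = 7,  x(11) = 39,  x(12) = 36,  x(13) = 47,  x(14) = 16.
Since x(14) = x(7) = 16, the sequence is eventually periodic: after a pre-period of length 6 it cycles with period 7.
The value 16 first appears (with n ≥ 2) at x(7).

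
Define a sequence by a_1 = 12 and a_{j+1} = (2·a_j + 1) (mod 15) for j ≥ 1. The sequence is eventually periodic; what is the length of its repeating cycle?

4

Listing terms: a_1 = 12,  a_2 = 10,  a_3 = 6,  a_4 = 13,  a_5 = 12.
The sequence repeats with period 4.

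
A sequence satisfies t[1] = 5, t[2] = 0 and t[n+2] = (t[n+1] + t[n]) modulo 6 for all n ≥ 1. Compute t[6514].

We have t[1] = 5,  t[2] = 0,  t[3] = 5,  t[4] = 5,  t[5] = 4,  t[6] = 3,  t[7] = 1,  t[8] = 4,  t[9] = 5,  t[10] = 3,  t[11] = 2,  t[12] = 5,  t[13] = 1,  t[14] = 0,  t[15] = 1,  t[16] = 1,  t[17] = 2,  t[18] = 3,  t[19] = 5,  t[20] = 2,  t[21] = 1,  t[22] = 3,  t[23] = 4,  t[24] = 1,  t[25] = 5,  t[26] = 0.
The sequence repeats with period 24.
So t[6514] = t[1 + ((6514-1) mod 24)] = t[10] = 3.

3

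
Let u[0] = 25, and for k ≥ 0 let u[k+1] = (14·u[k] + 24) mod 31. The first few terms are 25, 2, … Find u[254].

Listing terms: u[0] = 25,  u[1] = 2,  u[2] = 21,  u[3] = 8,  u[4] = 12,  u[5] = 6,  u[6] = 15,  u[7] = 17,  u[8] = 14,  u[9] = 3,  u[10] = 4,  u[11] = 18,  u[12] = 28,  u[13] = 13,  u[14] = 20,  u[15] = 25.
Since u[15] = u[0] = 25, the sequence is periodic with period 15.
(254 - 0) mod 15 = 14, so u[254] = u[14] = 20.

20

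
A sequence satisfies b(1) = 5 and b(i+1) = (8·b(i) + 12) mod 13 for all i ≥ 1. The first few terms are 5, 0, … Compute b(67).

We have b(1) = 5,  b(2) = 0,  b(3) = 12,  b(4) = 4,  b(5) = 5.
The sequence repeats with period 4.
(67 - 1) mod 4 = 2, so b(67) = b(3) = 12.

12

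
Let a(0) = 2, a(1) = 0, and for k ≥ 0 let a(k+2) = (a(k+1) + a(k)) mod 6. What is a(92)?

Listing terms: a(0) = 2, a(1) = 0, a(2) = 2, a(3) = 2, a(4) = 4, a(5) = 0, a(6) = 4, a(7) = 4, a(8) = 2, a(9) = 0.
The sequence repeats with period 8.
(92 - 0) mod 8 = 4, so a(92) = a(4) = 4.

4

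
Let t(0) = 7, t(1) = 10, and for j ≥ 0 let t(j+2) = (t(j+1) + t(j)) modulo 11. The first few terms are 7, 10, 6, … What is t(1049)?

3

Computing terms: t(0) = 7, t(1) = 10, t(2) = 6, t(3) = 5, t(4) = 0, t(5) = 5, t(6) = 5, t(7) = 10, t(8) = 4, t(9) = 3, t(10) = 7, t(11) = 10.
The sequence repeats with period 10.
(1049 - 0) mod 10 = 9, so t(1049) = t(9) = 3.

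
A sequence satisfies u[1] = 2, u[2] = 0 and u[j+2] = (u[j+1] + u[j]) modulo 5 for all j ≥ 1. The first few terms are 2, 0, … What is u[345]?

4

u[1] = 2,  u[2] = 0,  u[3] = 2,  u[4] = 2,  u[5] = 4,  u[6] = 1,  u[7] = 0,  u[8] = 1,  u[9] = 1,  u[10] = 2,  u[11] = 3,  u[12] = 0,  u[13] = 3,  u[14] = 3,  u[15] = 1,  u[16] = 4,  u[17] = 0,  u[18] = 4,  u[19] = 4,  u[20] = 3,  u[21] = 2,  u[22] = 0.
Since (u[21], u[22]) = (u[1], u[2]) = (2, 0) (two consecutive terms determine the rest), the sequence is periodic with period 20.
So u[345] = u[1 + ((345-1) mod 20)] = u[5] = 4.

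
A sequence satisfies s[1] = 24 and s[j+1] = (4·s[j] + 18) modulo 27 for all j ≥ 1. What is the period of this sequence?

3

Computing terms: s[1] = 24,  s[2] = 6,  s[3] = 15,  s[4] = 24.
Since s[4] = s[1] = 24, the sequence is periodic with period 3.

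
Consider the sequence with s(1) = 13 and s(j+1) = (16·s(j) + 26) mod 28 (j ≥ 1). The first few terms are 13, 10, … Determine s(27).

18

Listing terms: s(1) = 13; s(2) = 10; s(3) = 18; s(4) = 6; s(5) = 10.
Since s(5) = s(2) = 10, the sequence is eventually periodic: after a pre-period of length 1 it cycles with period 3.
For j ≥ 2, s(j) depends only on (j - 2) mod 3. (27 - 2) mod 3 = 1, so s(27) = s(3) = 18.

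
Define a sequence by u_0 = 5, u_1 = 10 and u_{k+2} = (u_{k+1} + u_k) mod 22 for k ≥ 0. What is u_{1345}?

10

Computing terms: u_0 = 5,  u_1 = 10,  u_2 = 15,  u_3 = 3,  u_4 = 18,  u_5 = 21,  u_6 = 17,  u_7 = 16,  u_8 = 11,  u_9 = 5,  u_{10} = 16,  u_{11} = 21,  u_{12} = 15,  u_{13} = 14,  u_{14} = 7,  u_{15} = 21,  u_{16} = 6,  u_{17} = 5,  u_{18} = 11,  u_{19} = 16,  u_{20} = 5,  u_{21} = 21,  u_{22} = 4,  u_{23} = 3,  u_{24} = 7,  u_{25} = 10,  u_{26} = 17,  u_{27} = 5,  u_{28} = 0,  u_{29} = 5,  u_{30} = 5,  u_{31} = 10.
Since (u_{30}, u_{31}) = (u_0, u_1) = (5, 10) (two consecutive terms determine the rest), the sequence is periodic with period 30.
(1345 - 0) mod 30 = 25, so u_{1345} = u_{25} = 10.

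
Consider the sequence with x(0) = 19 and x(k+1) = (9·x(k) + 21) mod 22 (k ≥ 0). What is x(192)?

We have x(0) = 19, x(1) = 16, x(2) = 11, x(3) = 10, x(4) = 1, x(5) = 8, x(6) = 5, x(7) = 0, x(8) = 21, x(9) = 12, x(10) = 19.
The sequence repeats with period 10.
(192 - 0) mod 10 = 2, so x(192) = x(2) = 11.

11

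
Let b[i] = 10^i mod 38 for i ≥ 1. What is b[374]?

16

Listing terms: b[1] = 10,  b[2] = 24,  b[3] = 12,  b[4] = 6,  b[5] = 22,  b[6] = 30,  b[7] = 34,  b[8] = 36,  b[9] = 18,  b[10] = 28,  b[11] = 14,  b[12] = 26,  b[13] = 32,  b[14] = 16,  b[15] = 8,  b[16] = 4,  b[17] = 2,  b[18] = 20,  b[19] = 10.
Since b[19] = b[1] = 10, the sequence is periodic with period 18.
(374 - 1) mod 18 = 13, so b[374] = b[14] = 16.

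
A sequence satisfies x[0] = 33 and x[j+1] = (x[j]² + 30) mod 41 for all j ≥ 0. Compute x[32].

39

Listing terms: x[0] = 33, x[1] = 12, x[2] = 10, x[3] = 7, x[4] = 38, x[5] = 39, x[6] = 34, x[7] = 38.
Since x[7] = x[4] = 38, the sequence is eventually periodic: after a pre-period of length 4 it cycles with period 3.
For j ≥ 4, x[j] depends only on (j - 4) mod 3. (32 - 4) mod 3 = 1, so x[32] = x[5] = 39.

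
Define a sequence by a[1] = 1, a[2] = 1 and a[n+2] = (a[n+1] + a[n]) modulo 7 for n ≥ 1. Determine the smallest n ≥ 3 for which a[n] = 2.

3

a[1] = 1, a[2] = 1, a[3] = 2, a[4] = 3, a[5] = 5, a[6] = 1, a[7] = 6, a[8] = 0, a[9] = 6, a[10] = 6, a[11] = 5, a[12] = 4, a[13] = 2, a[14] = 6, a[15] = 1, a[16] = 0, a[17] = 1, a[18] = 1.
Since (a[17], a[18]) = (a[1], a[2]) = (1, 1) (two consecutive terms determine the rest), the sequence is periodic with period 16.
The value 2 first appears (with n ≥ 3) at a[3].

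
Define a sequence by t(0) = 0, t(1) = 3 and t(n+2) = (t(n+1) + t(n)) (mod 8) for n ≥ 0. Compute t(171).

6

Computing terms: t(0) = 0; t(1) = 3; t(2) = 3; t(3) = 6; t(4) = 1; t(5) = 7; t(6) = 0; t(7) = 7; t(8) = 7; t(9) = 6; t(10) = 5; t(11) = 3; t(12) = 0; t(13) = 3.
Since (t(12), t(13)) = (t(0), t(1)) = (0, 3) (two consecutive terms determine the rest), the sequence is periodic with period 12.
So t(171) = t(0 + ((171-0) mod 12)) = t(3) = 6.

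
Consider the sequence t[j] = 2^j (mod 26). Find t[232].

16

We have t[1] = 2,  t[2] = 4,  t[3] = 8,  t[4] = 16,  t[5] = 6,  t[6] = 12,  t[7] = 24,  t[8] = 22,  t[9] = 18,  t[10] = 10,  t[11] = 20,  t[12] = 14,  t[13] = 2.
The sequence repeats with period 12.
(232 - 1) mod 12 = 3, so t[232] = t[4] = 16.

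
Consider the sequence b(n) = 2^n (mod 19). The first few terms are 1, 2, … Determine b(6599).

b(0) = 1; b(1) = 2; b(2) = 4; b(3) = 8; b(4) = 16; b(5) = 13; b(6) = 7; b(7) = 14; b(8) = 9; b(9) = 18; b(10) = 17; b(11) = 15; b(12) = 11; b(13) = 3; b(14) = 6; b(15) = 12; b(16) = 5; b(17) = 10; b(18) = 1.
Since b(18) = b(0) = 1, the sequence is periodic with period 18.
So b(6599) = b(0 + ((6599-0) mod 18)) = b(11) = 15.

15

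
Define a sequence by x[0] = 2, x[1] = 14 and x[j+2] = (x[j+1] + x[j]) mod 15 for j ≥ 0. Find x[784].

11

Listing terms: x[0] = 2,  x[1] = 14,  x[2] = 1,  x[3] = 0,  x[4] = 1,  x[5] = 1,  x[6] = 2,  x[7] = 3,  x[8] = 5,  x[9] = 8,  x[10] = 13,  x[11] = 6,  x[12] = 4,  x[13] = 10,  x[14] = 14,  x[15] = 9,  x[16] = 8,  x[17] = 2,  x[18] = 10,  x[19] = 12,  x[20] = 7,  x[21] = 4,  x[22] = 11,  x[23] = 0,  x[24] = 11,  x[25] = 11,  x[26] = 7,  x[27] = 3,  x[28] = 10,  x[29] = 13,  x[30] = 8,  x[31] = 6,  x[32] = 14,  x[33] = 5,  x[34] = 4,  x[35] = 9,  x[36] = 13,  x[37] = 7,  x[38] = 5,  x[39] = 12,  x[40] = 2,  x[41] = 14.
The sequence repeats with period 40.
So x[784] = x[0 + ((784-0) mod 40)] = x[24] = 11.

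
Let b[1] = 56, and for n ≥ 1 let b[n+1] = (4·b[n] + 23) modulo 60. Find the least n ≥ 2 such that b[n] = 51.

Listing terms: b[1] = 56, b[2] = 7, b[3] = 51, b[4] = 47, b[5] = 31, b[6] = 27, b[7] = 11, b[8] = 7.
Since b[8] = b[2] = 7, the sequence is eventually periodic: after a pre-period of length 1 it cycles with period 6.
The value 51 first appears (with n ≥ 2) at b[3].

3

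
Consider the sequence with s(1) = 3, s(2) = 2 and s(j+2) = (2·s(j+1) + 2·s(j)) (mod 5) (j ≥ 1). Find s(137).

2

Listing terms: s(1) = 3,  s(2) = 2,  s(3) = 0,  s(4) = 4,  s(5) = 3,  s(6) = 4,  s(7) = 4,  s(8) = 1,  s(9) = 0,  s(10) = 2,  s(11) = 4,  s(12) = 2,  s(13) = 2,  s(14) = 3,  s(15) = 0,  s(16) = 1,  s(17) = 2,  s(18) = 1,  s(19) = 1,  s(20) = 4,  s(21) = 0,  s(22) = 3,  s(23) = 1,  s(24) = 3,  s(25) = 3,  s(26) = 2.
The sequence repeats with period 24.
So s(137) = s(1 + ((137-1) mod 24)) = s(17) = 2.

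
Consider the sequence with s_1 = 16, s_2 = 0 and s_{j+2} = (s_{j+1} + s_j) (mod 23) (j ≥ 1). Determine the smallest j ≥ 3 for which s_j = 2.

We have s_1 = 16,  s_2 = 0,  s_3 = 16,  s_4 = 16,  s_5 = 9,  s_6 = 2,  s_7 = 11,  s_8 = 13,  s_9 = 1,  s_{10} = 14,  s_{11} = 15,  s_{12} = 6,  s_{13} = 21,  s_{14} = 4,  s_{15} = 2,  s_{16} = 6,  s_{17} = 8,  s_{18} = 14,  s_{19} = 22,  s_{20} = 13,  s_{21} = 12,  s_{22} = 2,  s_{23} = 14,  s_{24} = 16,  s_{25} = 7,  s_{26} = 0,  s_{27} = 7,  s_{28} = 7,  s_{29} = 14,  s_{30} = 21,  s_{31} = 12,  s_{32} = 10,  s_{33} = 22,  s_{34} = 9,  s_{35} = 8,  s_{36} = 17,  s_{37} = 2,  s_{38} = 19,  s_{39} = 21,  s_{40} = 17,  s_{41} = 15,  s_{42} = 9,  s_{43} = 1,  s_{44} = 10,  s_{45} = 11,  s_{46} = 21,  s_{47} = 9,  s_{48} = 7,  s_{49} = 16,  s_{50} = 0.
The sequence repeats with period 48.
The value 2 first appears (with j ≥ 3) at s_6.

6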